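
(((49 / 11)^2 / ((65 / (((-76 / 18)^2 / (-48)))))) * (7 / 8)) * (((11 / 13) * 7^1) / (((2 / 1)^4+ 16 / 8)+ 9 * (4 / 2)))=-42471289 / 2602005120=-0.02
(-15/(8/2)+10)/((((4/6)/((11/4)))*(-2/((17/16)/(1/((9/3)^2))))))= -126225/1024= -123.27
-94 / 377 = -0.25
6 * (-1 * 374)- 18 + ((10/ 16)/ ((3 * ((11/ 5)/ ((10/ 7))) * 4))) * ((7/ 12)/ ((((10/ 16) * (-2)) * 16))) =-57328153/ 25344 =-2262.00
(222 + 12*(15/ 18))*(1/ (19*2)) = 116/ 19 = 6.11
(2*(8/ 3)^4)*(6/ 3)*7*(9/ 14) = 8192/ 9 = 910.22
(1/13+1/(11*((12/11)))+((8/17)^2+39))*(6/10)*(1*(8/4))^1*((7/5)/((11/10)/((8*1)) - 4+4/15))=-18.40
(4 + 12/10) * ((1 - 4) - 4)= -182/5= -36.40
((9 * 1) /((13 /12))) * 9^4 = 54506.77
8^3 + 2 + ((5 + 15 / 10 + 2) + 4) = 1053 / 2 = 526.50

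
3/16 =0.19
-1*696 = -696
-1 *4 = -4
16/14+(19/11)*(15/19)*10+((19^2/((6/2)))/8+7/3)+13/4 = 35.40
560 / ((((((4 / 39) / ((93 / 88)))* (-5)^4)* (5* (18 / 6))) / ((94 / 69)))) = 132587 / 158125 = 0.84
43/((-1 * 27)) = -1.59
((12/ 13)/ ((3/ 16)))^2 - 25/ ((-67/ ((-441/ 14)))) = 282689/ 22646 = 12.48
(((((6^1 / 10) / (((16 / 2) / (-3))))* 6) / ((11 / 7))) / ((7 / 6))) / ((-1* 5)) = 81 / 550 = 0.15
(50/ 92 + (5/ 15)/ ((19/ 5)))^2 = 2739025/ 6874884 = 0.40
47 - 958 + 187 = -724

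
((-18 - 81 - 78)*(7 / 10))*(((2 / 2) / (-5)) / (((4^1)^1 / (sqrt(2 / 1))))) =1239*sqrt(2) / 200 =8.76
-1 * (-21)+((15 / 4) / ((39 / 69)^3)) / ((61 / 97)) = 28960413 / 536068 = 54.02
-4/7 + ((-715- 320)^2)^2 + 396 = 8032661007143/7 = 1147523001020.43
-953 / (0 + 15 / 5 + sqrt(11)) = 2859 / 2 - 953 *sqrt(11) / 2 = -150.87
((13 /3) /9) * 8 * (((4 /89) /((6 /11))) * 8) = 18304 /7209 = 2.54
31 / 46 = 0.67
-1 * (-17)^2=-289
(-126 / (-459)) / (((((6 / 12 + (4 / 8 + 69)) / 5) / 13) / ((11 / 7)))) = 143 / 357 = 0.40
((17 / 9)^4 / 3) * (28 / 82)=1169294 / 807003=1.45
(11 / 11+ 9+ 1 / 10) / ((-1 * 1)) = -10.10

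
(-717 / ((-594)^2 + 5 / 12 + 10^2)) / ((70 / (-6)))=25812 / 148233295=0.00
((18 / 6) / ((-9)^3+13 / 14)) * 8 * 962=-323232 / 10193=-31.71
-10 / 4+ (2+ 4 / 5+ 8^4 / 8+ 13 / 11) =56483 / 110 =513.48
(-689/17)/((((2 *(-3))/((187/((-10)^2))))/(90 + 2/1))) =174317/150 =1162.11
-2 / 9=-0.22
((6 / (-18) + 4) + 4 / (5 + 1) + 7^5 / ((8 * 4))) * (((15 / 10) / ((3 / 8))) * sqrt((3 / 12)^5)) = 50837 / 768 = 66.19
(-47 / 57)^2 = 2209 / 3249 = 0.68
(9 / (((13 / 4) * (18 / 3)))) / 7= 6 / 91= 0.07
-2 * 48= -96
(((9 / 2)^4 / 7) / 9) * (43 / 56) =31347 / 6272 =5.00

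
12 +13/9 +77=814/9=90.44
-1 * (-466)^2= -217156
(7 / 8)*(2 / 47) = 7 / 188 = 0.04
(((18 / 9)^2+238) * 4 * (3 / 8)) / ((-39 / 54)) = -6534 / 13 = -502.62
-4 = -4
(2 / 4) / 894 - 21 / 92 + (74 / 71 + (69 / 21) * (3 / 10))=91987429 / 51096570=1.80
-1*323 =-323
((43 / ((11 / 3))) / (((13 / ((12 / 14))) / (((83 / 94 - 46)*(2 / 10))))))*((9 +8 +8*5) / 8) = -93552219 / 1881880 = -49.71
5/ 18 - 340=-6115/ 18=-339.72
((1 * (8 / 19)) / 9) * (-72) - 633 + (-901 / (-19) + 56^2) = 48394 / 19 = 2547.05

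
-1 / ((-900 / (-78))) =-13 / 150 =-0.09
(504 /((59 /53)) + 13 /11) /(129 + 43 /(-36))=10605564 /2986049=3.55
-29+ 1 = -28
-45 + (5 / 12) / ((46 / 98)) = -44.11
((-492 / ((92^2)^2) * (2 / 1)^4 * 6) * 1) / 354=-0.00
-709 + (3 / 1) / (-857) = -709.00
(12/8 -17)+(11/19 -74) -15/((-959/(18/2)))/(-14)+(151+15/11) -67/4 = 261985525/5612068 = 46.68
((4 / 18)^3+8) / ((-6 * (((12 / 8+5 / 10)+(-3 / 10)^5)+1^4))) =-292000000 / 655568559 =-0.45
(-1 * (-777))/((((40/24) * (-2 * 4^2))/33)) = -76923/160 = -480.77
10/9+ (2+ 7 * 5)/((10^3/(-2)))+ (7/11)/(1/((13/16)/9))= 72241/66000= 1.09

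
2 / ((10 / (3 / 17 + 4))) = 71 / 85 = 0.84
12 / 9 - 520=-1556 / 3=-518.67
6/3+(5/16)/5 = 33/16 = 2.06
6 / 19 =0.32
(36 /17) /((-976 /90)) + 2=3743 /2074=1.80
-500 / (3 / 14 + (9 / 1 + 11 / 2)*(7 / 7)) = -3500 / 103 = -33.98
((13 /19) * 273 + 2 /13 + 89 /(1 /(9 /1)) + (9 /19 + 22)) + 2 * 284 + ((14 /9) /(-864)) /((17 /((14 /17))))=219034630001 /138768552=1578.42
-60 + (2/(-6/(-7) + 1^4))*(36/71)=-59.45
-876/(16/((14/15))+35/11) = -67452/1565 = -43.10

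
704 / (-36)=-176 / 9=-19.56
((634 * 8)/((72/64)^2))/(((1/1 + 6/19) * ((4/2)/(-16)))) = -49340416/2025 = -24365.64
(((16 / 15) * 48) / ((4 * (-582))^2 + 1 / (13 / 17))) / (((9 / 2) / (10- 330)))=-425984 / 634091481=-0.00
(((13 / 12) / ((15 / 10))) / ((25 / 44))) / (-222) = -0.01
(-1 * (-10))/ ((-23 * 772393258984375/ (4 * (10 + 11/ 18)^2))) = -0.00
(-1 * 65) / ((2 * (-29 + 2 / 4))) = 65 / 57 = 1.14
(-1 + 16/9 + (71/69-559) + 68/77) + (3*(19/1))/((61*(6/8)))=-539677283/972279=-555.06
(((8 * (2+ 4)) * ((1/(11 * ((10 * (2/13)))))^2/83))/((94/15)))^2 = 2313441/22280382444100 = 0.00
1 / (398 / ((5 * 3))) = 15 / 398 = 0.04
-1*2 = -2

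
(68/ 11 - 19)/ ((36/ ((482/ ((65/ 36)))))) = -67962/ 715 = -95.05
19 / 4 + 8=51 / 4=12.75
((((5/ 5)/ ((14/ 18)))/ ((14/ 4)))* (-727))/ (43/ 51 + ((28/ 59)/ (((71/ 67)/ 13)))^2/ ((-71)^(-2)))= -2323170666/ 1486348919923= -0.00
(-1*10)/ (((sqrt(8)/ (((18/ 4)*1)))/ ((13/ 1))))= -585*sqrt(2)/ 4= -206.83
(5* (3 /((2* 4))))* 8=15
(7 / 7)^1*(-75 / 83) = -75 / 83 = -0.90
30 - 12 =18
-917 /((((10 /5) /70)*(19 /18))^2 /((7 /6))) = -424616850 /361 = -1176223.96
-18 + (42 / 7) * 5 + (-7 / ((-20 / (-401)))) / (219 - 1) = 49513 / 4360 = 11.36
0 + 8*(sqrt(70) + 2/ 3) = 16/ 3 + 8*sqrt(70) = 72.27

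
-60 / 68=-15 / 17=-0.88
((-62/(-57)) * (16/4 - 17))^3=-523606616/185193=-2827.36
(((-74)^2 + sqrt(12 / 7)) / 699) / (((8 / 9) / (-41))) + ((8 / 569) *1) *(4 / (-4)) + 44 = -84149155 / 265154 - 123 *sqrt(21) / 6524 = -317.45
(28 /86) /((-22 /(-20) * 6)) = 70 /1419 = 0.05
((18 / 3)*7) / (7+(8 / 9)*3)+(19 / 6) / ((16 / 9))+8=13109 / 928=14.13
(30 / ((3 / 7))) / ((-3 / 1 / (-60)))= 1400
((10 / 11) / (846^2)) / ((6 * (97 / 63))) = 35 / 254556324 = 0.00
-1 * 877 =-877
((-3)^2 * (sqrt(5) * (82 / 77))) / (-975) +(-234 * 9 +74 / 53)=-111544 / 53 - 246 * sqrt(5) / 25025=-2104.63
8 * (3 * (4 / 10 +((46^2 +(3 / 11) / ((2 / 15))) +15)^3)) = 232922569506.18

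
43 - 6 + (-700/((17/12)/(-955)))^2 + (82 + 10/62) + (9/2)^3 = 15959416047071639/71672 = 222672955227.59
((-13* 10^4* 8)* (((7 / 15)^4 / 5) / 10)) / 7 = -285376 / 2025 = -140.93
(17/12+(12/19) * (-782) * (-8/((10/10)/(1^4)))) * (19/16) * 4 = 901187/48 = 18774.73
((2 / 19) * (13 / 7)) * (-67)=-1742 / 133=-13.10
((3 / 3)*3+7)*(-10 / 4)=-25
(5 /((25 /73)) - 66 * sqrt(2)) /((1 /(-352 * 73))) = -1875808 /5 + 1695936 * sqrt(2) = 2023254.09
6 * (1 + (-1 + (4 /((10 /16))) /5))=192 /25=7.68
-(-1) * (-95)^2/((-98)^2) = 9025/9604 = 0.94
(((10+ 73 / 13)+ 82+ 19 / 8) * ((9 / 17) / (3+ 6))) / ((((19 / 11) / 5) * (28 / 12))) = 1715835 / 235144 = 7.30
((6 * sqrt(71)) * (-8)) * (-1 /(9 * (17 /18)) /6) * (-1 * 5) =-80 * sqrt(71) /17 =-39.65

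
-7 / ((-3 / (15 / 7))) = 5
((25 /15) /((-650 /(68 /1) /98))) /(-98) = 34 /195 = 0.17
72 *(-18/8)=-162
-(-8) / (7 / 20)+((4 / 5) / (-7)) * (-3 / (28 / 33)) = 5699 / 245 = 23.26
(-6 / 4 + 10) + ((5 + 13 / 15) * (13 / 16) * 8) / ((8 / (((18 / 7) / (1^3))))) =1453 / 70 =20.76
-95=-95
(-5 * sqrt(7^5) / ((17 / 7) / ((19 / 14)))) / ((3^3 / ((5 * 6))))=-23275 * sqrt(7) / 153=-402.48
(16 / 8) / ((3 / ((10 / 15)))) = 4 / 9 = 0.44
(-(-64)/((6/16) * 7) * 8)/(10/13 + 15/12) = 212992/2205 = 96.60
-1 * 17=-17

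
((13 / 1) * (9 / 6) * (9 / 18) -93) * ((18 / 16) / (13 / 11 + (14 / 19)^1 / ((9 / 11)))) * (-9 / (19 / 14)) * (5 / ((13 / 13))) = 93461445 / 62672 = 1491.28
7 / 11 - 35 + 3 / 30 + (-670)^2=49375231 / 110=448865.74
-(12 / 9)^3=-64 / 27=-2.37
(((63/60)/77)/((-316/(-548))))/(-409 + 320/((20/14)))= -411/3215300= -0.00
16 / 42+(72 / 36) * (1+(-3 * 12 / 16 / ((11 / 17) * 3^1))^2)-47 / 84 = 4.51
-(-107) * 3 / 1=321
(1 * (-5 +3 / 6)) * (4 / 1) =-18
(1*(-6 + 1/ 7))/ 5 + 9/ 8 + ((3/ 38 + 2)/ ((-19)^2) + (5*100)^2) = 480129921893/ 1920520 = 249999.96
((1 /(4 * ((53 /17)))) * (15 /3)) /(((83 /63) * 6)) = 1785 /35192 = 0.05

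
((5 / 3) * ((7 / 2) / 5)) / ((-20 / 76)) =-133 / 30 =-4.43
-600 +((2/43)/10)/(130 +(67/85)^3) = -2067534812575/3445891559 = -600.00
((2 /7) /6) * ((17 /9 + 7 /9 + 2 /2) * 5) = 55 /63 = 0.87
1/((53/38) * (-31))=-38/1643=-0.02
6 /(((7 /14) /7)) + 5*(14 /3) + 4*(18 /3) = 394 /3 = 131.33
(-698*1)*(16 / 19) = -11168 / 19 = -587.79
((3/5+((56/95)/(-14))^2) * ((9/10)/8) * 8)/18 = 5431/180500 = 0.03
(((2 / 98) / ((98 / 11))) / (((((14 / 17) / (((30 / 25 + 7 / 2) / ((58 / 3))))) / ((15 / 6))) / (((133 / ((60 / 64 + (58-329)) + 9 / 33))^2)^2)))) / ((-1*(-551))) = 5422782863714304 / 29925859746061016298127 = 0.00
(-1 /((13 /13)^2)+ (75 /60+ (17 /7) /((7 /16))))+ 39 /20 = 1899 /245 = 7.75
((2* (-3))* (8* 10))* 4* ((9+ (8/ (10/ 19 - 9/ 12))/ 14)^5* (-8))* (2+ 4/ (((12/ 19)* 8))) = 11382341106660268160/ 23863536599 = 476976288.05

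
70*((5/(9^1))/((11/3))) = 350/33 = 10.61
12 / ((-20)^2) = 3 / 100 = 0.03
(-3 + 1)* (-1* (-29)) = -58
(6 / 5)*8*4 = 192 / 5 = 38.40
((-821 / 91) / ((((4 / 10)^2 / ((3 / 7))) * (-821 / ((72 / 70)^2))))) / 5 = 972 / 156065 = 0.01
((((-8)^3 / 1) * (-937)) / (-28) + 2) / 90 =-190.35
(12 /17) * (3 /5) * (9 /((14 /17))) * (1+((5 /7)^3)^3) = 6853690584 /1412376245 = 4.85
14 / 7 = 2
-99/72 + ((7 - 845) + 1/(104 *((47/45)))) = -1025705/1222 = -839.37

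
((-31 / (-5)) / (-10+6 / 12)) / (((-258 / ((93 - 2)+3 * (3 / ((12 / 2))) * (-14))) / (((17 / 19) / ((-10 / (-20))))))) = 14756 / 46569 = 0.32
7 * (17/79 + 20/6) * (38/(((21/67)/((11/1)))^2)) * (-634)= -11005349167868/14931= -737080514.89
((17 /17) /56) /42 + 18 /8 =5293 /2352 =2.25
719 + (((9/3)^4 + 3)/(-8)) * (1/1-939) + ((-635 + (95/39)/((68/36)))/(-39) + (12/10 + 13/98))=10585.58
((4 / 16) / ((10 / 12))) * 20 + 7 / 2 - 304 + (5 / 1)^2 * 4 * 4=211 / 2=105.50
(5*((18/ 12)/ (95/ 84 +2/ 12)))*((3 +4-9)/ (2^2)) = -315/ 109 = -2.89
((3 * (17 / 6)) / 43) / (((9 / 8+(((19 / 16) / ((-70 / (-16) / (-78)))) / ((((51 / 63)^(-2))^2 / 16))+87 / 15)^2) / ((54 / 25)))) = 44479682608536 / 2032452755687399947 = 0.00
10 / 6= 5 / 3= 1.67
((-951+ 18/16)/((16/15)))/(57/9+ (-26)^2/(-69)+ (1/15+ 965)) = -39324825/42464384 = -0.93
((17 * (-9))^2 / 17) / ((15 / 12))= 5508 / 5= 1101.60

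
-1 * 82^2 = -6724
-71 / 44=-1.61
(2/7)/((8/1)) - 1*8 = -223/28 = -7.96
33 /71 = 0.46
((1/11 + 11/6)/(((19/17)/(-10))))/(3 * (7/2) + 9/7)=-30226/20691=-1.46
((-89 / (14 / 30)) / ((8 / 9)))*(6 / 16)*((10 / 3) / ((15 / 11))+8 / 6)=-68085 / 224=-303.95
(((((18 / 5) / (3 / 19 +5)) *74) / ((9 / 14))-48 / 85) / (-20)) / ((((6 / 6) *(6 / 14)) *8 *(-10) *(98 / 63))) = 35601 / 476000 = 0.07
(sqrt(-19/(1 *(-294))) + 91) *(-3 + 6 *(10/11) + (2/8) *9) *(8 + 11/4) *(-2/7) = -115713/88 - 2967 *sqrt(114)/8624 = -1318.59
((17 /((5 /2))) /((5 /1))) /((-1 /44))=-1496 /25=-59.84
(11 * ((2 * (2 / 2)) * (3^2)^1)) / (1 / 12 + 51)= 3.88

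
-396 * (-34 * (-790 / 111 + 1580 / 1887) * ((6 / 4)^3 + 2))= -16815150 / 37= -454463.51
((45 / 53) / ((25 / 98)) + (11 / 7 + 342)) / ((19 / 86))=55340914 / 35245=1570.18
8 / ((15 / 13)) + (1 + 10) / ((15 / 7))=181 / 15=12.07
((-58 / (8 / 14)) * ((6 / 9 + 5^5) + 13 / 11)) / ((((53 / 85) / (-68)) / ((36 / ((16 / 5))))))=389383344.47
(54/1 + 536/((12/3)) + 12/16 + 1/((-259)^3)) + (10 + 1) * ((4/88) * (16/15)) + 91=292178204783/1042438740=280.28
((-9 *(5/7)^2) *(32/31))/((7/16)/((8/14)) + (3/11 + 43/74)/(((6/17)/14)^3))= -5063731200/56929802949299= -0.00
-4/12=-1/3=-0.33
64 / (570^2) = 16 / 81225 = 0.00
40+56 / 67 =2736 / 67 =40.84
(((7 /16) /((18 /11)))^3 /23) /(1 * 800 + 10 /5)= 456533 /440635686912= 0.00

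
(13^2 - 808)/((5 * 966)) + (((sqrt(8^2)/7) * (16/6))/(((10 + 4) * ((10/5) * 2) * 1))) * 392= 102401/4830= 21.20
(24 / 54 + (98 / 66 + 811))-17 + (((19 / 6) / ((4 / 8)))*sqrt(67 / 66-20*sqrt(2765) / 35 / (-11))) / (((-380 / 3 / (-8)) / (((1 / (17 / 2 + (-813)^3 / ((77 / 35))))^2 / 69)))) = 44*sqrt(216678 + 11088*sqrt(2765)) / 209209611572853975419805 + 78797 / 99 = 795.93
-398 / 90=-199 / 45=-4.42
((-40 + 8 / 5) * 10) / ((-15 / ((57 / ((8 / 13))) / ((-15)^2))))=3952 / 375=10.54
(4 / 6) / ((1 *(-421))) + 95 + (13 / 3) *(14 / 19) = 785433 / 7999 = 98.19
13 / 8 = 1.62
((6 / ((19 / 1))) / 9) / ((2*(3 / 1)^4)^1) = 1 / 4617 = 0.00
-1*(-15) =15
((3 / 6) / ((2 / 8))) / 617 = 2 / 617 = 0.00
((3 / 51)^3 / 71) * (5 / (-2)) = -5 / 697646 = -0.00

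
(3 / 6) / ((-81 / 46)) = -23 / 81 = -0.28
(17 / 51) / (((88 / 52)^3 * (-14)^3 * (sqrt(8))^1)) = -2197 * sqrt(2) / 350617344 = -0.00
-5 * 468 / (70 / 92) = -21528 / 7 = -3075.43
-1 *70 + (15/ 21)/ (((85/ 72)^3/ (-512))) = -251287226/ 859775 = -292.27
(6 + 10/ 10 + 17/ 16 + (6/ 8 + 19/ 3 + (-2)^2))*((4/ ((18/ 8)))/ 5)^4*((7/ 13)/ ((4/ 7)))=46111744/ 159924375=0.29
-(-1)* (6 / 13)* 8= 48 / 13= 3.69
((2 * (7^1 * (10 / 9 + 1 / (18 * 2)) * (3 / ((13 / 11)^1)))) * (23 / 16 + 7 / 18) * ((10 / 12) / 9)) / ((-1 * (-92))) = 4151455 / 55800576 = 0.07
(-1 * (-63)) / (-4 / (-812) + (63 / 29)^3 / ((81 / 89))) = 10755549 / 1924042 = 5.59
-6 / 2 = -3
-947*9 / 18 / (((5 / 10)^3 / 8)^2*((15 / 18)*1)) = -11636736 / 5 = -2327347.20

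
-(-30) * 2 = 60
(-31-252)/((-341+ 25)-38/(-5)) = 0.92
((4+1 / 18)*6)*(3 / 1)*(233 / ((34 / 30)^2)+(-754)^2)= 41514910.30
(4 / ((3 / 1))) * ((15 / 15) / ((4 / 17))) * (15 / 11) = 85 / 11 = 7.73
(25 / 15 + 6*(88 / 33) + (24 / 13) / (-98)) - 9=8.65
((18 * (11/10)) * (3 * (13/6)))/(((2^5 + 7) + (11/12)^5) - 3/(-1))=160123392/53059975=3.02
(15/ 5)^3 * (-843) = -22761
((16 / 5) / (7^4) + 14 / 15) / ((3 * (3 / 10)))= 1.04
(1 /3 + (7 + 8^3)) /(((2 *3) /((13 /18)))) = 10127 /162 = 62.51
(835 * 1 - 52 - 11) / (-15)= -772 / 15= -51.47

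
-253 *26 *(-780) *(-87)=-446383080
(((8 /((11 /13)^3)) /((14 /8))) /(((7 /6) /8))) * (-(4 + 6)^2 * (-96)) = 32396083200 /65219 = 496727.69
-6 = -6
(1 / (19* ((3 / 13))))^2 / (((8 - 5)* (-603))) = -169 / 5877441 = -0.00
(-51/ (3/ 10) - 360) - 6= -536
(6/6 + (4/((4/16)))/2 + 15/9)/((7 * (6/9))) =16/7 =2.29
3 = 3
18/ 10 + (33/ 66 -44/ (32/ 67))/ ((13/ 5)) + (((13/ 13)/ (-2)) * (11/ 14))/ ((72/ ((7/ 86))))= -53837059/ 1609920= -33.44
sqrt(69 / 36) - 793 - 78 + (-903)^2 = sqrt(69) / 6 + 814538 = 814539.38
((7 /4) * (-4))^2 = 49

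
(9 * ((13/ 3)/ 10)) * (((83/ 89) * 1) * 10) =3237/ 89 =36.37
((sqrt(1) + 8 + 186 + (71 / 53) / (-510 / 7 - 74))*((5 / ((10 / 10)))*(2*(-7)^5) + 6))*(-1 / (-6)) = -223186534064 / 40863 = -5461824.49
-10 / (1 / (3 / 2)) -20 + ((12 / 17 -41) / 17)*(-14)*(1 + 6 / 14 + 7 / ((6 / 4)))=145015 / 867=167.26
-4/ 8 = -1/ 2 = -0.50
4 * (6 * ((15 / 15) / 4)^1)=6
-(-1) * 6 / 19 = 6 / 19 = 0.32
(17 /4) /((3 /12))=17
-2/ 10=-1/ 5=-0.20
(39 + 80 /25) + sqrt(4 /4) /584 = 123229 /2920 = 42.20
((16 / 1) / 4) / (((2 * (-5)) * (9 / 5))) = -2 / 9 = -0.22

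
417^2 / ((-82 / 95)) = -16519455 / 82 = -201456.77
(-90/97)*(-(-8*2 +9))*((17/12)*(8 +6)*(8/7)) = -14280/97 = -147.22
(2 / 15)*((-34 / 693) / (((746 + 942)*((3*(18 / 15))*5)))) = -17 / 78960420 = -0.00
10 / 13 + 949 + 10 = 12477 / 13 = 959.77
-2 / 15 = -0.13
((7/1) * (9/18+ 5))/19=77/38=2.03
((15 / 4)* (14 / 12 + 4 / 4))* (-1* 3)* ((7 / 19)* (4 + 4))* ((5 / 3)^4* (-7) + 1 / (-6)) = 3892.33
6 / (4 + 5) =2 / 3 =0.67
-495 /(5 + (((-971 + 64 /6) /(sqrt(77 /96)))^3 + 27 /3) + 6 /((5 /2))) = 0.00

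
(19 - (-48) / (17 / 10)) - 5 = 718 / 17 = 42.24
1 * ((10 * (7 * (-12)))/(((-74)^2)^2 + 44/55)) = -350/12494407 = -0.00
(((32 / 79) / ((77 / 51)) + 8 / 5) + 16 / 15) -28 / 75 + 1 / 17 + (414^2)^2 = 227839681974176917 / 7755825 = 29376588818.62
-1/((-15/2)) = 2/15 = 0.13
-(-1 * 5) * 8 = 40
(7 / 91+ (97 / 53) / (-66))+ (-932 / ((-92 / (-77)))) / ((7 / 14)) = -1631646617 / 1045902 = -1560.04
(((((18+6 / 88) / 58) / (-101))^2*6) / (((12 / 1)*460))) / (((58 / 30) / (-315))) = -597263625 / 354502994937344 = -0.00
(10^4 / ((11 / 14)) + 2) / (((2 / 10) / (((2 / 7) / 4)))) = 350055 / 77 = 4546.17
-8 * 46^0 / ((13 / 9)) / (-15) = 24 / 65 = 0.37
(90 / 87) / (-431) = -30 / 12499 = -0.00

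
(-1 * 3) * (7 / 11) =-21 / 11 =-1.91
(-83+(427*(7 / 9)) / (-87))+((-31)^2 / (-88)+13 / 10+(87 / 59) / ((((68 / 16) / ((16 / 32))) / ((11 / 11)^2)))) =-33264486797 / 345553560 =-96.26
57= 57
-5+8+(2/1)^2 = 7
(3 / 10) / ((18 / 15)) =1 / 4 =0.25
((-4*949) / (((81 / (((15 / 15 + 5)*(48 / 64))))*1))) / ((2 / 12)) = -3796 / 3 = -1265.33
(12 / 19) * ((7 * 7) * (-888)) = -522144 / 19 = -27481.26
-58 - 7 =-65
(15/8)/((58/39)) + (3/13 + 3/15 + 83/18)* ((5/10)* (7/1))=5132213/271440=18.91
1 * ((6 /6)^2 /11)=1 /11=0.09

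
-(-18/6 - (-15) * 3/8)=-21/8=-2.62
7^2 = 49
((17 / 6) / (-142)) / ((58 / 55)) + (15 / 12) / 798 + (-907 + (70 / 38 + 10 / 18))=-4459093007 / 4929246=-904.62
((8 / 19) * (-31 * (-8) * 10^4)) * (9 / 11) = 178560000 / 209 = 854354.07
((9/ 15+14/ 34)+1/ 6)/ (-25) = -601/ 12750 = -0.05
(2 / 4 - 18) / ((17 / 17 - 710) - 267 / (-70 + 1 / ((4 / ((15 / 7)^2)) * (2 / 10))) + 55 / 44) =881650 / 35447117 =0.02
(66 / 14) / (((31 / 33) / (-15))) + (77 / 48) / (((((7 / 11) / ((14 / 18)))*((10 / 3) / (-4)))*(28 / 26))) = -12102541 / 156240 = -77.46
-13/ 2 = -6.50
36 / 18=2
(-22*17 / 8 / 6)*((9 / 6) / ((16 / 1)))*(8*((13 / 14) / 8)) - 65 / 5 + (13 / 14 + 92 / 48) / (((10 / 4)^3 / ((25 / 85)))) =-8894227 / 652800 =-13.62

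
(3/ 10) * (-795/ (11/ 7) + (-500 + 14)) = -32733/ 110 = -297.57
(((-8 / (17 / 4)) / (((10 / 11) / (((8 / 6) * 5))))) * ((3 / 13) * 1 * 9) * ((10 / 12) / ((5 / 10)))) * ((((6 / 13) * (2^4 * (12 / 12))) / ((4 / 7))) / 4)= -443520 / 2873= -154.38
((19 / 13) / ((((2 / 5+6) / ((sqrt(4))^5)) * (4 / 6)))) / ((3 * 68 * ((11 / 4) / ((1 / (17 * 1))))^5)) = 12160 / 50535935125247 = 0.00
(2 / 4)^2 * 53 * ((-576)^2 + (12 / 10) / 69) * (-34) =-17188486021 / 115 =-149465095.83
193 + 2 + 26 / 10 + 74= 1358 / 5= 271.60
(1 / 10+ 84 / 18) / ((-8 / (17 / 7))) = -2431 / 1680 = -1.45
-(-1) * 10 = 10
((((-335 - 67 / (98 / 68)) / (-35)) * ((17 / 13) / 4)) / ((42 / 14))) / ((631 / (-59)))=-6249693 / 56272580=-0.11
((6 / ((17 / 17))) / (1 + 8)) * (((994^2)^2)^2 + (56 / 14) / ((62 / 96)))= 59085751645722584071880576 / 93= 635330662857232086794414.80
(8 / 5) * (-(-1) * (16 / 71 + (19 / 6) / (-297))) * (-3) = -108652 / 105435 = -1.03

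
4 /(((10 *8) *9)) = 1 /180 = 0.01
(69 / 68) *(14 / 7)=69 / 34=2.03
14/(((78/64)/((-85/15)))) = -7616/117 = -65.09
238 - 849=-611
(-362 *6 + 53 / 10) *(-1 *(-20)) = -43334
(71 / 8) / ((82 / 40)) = 4.33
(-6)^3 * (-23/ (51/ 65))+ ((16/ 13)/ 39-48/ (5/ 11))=268317928/ 43095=6226.20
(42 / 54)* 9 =7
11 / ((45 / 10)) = 22 / 9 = 2.44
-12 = -12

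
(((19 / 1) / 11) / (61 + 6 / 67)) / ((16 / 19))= 24187 / 720368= 0.03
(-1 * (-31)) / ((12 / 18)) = 93 / 2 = 46.50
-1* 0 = 0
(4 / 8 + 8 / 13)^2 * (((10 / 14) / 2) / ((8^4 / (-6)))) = -0.00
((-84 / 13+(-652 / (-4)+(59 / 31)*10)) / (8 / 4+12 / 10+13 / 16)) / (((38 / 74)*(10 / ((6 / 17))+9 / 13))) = 52358700 / 17835509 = 2.94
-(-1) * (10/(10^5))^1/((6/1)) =1/60000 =0.00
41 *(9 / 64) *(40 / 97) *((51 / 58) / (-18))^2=59245 / 10441856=0.01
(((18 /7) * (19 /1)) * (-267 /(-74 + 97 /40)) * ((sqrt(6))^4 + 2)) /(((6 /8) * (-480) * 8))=-96387 /40082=-2.40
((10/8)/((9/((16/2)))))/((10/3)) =0.33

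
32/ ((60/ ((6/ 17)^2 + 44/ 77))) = 11264/ 30345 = 0.37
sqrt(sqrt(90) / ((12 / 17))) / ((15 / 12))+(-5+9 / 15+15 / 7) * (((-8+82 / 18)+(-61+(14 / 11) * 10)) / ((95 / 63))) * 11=2 * 10^(1 / 4) * sqrt(17) / 5+80896 / 95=854.47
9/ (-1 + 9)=9/ 8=1.12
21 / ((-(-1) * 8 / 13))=273 / 8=34.12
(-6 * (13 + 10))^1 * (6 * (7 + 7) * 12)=-139104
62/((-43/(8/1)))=-496/43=-11.53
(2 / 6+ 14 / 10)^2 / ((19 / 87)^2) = 568516 / 9025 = 62.99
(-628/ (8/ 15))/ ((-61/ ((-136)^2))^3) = 7450653490544640/ 226981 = 32825009540.64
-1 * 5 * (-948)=4740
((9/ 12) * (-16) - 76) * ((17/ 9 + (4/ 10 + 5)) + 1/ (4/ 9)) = -37774/ 45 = -839.42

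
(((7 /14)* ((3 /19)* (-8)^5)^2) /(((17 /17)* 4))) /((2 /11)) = 6643777536 /361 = 18403815.89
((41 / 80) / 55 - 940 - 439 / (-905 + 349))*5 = -574415401 / 122320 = -4696.01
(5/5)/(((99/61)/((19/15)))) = 1159/1485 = 0.78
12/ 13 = 0.92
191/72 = 2.65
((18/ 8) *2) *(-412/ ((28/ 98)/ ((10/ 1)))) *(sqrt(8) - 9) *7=4088070 - 908460 *sqrt(2)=2803313.55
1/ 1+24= 25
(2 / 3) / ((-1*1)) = -2 / 3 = -0.67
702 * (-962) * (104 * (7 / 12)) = -40969656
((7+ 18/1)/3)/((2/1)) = 25/6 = 4.17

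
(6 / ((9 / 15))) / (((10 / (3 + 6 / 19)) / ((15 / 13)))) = 3.83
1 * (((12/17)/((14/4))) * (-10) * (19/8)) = -570/119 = -4.79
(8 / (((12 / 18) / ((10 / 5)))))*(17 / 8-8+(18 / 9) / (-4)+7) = 15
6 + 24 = 30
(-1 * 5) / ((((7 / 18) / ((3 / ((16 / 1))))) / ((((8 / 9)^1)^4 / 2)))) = -1280 / 1701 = -0.75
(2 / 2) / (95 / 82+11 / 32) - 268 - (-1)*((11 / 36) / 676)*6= -712383205 / 2664792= -267.33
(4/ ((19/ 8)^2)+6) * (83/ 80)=100513/ 14440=6.96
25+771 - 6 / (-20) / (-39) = 103479 / 130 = 795.99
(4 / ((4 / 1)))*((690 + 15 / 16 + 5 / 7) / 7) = 77465 / 784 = 98.81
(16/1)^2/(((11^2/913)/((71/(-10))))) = -754304/55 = -13714.62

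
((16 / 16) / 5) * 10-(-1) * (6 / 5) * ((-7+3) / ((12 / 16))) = -22 / 5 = -4.40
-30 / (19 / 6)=-9.47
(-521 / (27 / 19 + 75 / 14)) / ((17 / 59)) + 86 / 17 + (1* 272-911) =-27607505 / 30651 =-900.70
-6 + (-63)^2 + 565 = 4528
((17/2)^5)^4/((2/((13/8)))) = 52835008286418442791220813/16777216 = 3149211900616791414.69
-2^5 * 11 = -352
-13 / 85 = -0.15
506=506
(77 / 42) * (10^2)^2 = 55000 / 3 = 18333.33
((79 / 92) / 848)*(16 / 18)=79 / 87768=0.00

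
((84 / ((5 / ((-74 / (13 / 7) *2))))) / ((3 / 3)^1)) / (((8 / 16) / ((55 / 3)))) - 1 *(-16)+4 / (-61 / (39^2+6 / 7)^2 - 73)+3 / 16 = -42281908185592071 / 861589127984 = -49074.33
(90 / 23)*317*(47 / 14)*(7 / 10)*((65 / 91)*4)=1340910 / 161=8328.63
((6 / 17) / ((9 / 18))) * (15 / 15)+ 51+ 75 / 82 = 73353 / 1394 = 52.62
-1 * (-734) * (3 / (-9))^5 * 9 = -27.19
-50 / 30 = -5 / 3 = -1.67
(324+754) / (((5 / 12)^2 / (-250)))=-1552320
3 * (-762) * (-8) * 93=1700784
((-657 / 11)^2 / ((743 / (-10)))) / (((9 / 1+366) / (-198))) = 5179788 / 204325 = 25.35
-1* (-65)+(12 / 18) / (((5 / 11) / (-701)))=-14447 / 15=-963.13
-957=-957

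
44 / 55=4 / 5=0.80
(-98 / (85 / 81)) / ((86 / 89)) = -353241 / 3655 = -96.65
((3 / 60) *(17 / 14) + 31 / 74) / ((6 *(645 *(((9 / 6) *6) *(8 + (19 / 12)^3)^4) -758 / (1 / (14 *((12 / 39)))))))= 444408441864192 / 662359556037850463173045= 0.00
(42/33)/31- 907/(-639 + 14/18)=2863999/1958704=1.46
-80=-80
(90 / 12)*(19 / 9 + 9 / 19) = 1105 / 57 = 19.39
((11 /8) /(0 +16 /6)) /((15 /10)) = 11 /32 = 0.34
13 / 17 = 0.76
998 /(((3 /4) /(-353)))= -1409176 /3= -469725.33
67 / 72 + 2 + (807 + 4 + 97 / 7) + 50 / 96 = 834935 / 1008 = 828.31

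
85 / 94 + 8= 837 / 94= 8.90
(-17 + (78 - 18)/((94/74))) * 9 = 272.11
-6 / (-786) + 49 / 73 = 0.68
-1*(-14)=14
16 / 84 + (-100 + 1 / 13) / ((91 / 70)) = -272114 / 3549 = -76.67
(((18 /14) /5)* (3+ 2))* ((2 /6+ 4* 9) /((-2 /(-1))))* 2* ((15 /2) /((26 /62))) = 835.47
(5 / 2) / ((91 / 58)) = 145 / 91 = 1.59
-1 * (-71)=71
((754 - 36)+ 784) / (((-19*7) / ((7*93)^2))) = -90935586 / 19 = -4786083.47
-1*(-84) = 84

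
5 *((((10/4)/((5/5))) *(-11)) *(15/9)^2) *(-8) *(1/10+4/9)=134750/81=1663.58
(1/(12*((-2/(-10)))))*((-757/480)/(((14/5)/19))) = -71915/16128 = -4.46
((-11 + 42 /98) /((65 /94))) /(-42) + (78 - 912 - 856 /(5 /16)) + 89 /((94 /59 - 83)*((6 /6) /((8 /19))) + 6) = -201272910056 /56326725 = -3573.31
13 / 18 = 0.72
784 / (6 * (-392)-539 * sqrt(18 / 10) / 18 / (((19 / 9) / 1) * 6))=-22179840 / 66539399 + 13376 * sqrt(5) / 66539399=-0.33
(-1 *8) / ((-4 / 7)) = 14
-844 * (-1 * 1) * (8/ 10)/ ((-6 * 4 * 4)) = -211/ 30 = -7.03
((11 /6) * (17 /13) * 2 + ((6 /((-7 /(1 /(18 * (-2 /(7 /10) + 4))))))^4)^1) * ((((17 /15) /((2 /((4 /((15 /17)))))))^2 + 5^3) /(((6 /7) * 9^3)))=964454812466971 /955063249920000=1.01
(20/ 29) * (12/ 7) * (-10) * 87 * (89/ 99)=-71200/ 77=-924.68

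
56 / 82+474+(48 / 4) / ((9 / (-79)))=45430 / 123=369.35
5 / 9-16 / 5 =-119 / 45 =-2.64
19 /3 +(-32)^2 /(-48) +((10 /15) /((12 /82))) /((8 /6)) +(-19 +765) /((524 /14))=13123 /1572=8.35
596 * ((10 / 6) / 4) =745 / 3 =248.33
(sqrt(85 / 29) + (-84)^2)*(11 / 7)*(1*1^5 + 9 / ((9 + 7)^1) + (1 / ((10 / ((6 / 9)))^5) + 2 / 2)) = 342478301*sqrt(2465) / 2466450000 + 2397348107 / 84375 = 28419.91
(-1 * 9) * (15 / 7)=-135 / 7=-19.29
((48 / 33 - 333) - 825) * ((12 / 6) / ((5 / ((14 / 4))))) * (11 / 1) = -89054 / 5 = -17810.80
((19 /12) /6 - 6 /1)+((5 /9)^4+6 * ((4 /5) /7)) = -9102983 /1837080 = -4.96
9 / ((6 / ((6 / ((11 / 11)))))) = 9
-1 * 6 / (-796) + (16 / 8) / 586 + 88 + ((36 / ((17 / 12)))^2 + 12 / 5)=124049754537 / 168507230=736.17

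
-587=-587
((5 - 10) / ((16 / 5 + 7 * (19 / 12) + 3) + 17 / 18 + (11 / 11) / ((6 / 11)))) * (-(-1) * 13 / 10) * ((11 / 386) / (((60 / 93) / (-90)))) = 1795365 / 1393846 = 1.29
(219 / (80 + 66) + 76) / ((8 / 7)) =1085 / 16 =67.81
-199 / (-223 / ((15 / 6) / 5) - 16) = 199 / 462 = 0.43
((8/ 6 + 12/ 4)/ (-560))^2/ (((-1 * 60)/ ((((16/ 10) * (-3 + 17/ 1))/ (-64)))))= 169/ 483840000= 0.00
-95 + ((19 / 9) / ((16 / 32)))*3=-247 / 3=-82.33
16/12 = 4/3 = 1.33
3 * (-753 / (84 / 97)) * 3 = -219123 / 28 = -7825.82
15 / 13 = 1.15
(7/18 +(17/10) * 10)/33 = 313/594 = 0.53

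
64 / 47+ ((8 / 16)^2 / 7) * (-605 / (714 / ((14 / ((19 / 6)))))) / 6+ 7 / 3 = 1561163 / 425068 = 3.67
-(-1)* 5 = 5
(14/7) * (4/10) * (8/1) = 6.40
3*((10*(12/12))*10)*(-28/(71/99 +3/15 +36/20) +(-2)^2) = -508800/269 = -1891.45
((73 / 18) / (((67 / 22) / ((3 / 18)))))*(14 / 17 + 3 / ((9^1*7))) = 249733 / 1291626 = 0.19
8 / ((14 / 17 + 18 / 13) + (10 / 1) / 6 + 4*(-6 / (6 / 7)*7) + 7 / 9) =-7956 / 190295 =-0.04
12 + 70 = 82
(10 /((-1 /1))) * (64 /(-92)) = 160 /23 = 6.96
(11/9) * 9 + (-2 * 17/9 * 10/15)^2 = 12643/729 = 17.34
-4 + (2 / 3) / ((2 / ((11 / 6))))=-61 / 18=-3.39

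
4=4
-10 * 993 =-9930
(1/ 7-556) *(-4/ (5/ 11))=171204/ 35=4891.54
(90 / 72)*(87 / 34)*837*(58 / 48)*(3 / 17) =10558755 / 18496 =570.87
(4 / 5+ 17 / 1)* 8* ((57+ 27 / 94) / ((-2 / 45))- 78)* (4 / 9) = -60992056 / 705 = -86513.55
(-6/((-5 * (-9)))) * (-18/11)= 12/55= 0.22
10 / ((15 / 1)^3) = 2 / 675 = 0.00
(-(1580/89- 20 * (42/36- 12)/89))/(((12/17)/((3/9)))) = -45815/4806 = -9.53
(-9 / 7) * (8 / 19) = -72 / 133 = -0.54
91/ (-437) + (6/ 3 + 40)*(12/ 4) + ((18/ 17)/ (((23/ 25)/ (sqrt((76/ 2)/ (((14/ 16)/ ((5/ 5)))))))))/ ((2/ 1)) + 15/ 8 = 900*sqrt(133)/ 2737 + 446323/ 3496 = 131.46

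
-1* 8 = -8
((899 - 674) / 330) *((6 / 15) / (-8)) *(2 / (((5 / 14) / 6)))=-63 / 55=-1.15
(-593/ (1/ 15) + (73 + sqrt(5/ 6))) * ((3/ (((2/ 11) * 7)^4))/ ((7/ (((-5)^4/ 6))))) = -40363406875/ 268912 + 9150625 * sqrt(30)/ 3226944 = -150083.41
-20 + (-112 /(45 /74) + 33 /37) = -338471 /1665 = -203.29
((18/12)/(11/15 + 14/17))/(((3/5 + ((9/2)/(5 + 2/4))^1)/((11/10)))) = 30855/41288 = 0.75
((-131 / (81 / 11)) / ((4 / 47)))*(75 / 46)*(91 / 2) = -154078925 / 9936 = -15507.14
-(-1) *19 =19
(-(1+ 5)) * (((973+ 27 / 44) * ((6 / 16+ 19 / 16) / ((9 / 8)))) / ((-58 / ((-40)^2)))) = 214195000 / 957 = 223819.23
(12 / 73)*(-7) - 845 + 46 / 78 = -2407312 / 2847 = -845.56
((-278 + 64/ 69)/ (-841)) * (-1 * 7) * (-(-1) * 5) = -669130/ 58029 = -11.53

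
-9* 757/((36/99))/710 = -74943/2840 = -26.39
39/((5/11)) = 85.80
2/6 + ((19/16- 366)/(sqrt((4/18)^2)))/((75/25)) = -52501/96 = -546.89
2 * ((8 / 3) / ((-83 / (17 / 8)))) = -34 / 249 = -0.14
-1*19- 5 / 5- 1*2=-22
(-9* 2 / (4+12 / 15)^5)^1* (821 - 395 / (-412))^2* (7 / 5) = -501732833914375 / 75089313792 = -6681.81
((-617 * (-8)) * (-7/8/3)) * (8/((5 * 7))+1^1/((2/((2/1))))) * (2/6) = -26531/45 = -589.58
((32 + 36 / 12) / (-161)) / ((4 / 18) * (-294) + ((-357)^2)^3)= -15 / 142842810781485073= -0.00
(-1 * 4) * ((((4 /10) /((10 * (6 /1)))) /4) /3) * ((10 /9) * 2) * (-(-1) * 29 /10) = -29 /2025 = -0.01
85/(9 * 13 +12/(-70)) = 2975/4089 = 0.73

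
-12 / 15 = -4 / 5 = -0.80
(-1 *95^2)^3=-735091890625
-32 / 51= -0.63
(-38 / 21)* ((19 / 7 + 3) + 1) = -1786 / 147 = -12.15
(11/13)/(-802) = -11/10426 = -0.00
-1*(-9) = 9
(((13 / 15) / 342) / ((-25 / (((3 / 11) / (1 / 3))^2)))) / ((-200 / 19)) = 39 / 6050000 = 0.00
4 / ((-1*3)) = -4 / 3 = -1.33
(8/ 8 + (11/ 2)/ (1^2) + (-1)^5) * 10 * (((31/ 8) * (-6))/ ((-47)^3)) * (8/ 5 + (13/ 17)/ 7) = 1040391/ 49419748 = 0.02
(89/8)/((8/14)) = 623/32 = 19.47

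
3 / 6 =1 / 2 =0.50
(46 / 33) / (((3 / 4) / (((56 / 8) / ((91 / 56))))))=10304 / 1287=8.01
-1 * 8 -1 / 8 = -65 / 8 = -8.12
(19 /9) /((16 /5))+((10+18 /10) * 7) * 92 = 5471899 /720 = 7599.86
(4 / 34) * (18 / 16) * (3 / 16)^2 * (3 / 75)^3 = 81 / 272000000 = 0.00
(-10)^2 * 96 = 9600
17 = 17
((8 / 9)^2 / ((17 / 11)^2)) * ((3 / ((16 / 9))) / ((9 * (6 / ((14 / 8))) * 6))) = 847 / 280908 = 0.00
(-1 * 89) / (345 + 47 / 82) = -0.26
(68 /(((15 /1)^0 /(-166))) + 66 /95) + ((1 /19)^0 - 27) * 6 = -1087114 /95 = -11443.31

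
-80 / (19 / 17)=-1360 / 19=-71.58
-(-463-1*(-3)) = 460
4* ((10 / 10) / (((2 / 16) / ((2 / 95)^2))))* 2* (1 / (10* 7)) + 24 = 7581128 / 315875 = 24.00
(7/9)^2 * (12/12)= 0.60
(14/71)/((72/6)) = 7/426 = 0.02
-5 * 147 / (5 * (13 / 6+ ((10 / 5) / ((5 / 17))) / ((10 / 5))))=-26.41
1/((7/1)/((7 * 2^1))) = 2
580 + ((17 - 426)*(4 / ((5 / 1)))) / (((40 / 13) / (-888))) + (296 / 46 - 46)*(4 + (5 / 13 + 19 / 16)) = 94789.46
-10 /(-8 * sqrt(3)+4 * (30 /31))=775 /3544+4805 * sqrt(3) /10632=1.00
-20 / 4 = -5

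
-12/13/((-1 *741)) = 4/3211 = 0.00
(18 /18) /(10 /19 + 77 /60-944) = -1140 /1074097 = -0.00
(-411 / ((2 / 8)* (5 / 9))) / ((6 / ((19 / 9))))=-5206 / 5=-1041.20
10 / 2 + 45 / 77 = 430 / 77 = 5.58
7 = 7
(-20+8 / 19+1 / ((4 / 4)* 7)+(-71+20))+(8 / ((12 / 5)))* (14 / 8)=-51553 / 798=-64.60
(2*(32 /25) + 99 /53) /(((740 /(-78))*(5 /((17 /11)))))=-3889821 /26963750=-0.14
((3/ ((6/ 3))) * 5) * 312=2340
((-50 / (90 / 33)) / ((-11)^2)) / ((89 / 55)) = -25 / 267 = -0.09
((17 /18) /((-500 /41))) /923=-697 /8307000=-0.00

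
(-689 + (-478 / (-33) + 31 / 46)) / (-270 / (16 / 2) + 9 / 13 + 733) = -26595166 / 27625323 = -0.96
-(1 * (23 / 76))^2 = -529 / 5776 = -0.09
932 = 932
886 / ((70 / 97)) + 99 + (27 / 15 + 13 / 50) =465081 / 350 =1328.80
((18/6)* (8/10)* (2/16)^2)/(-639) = -0.00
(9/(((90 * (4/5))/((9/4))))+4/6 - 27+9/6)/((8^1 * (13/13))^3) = -2357/49152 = -0.05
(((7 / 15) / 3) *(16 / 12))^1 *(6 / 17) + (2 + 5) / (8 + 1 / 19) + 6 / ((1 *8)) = 5179 / 3060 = 1.69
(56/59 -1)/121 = -3/7139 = -0.00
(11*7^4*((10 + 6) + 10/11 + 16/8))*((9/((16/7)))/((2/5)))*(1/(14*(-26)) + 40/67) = 1565896185/536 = 2921448.11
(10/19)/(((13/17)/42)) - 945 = -916.09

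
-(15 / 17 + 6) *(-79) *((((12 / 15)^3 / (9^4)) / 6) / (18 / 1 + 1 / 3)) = 32864 / 85201875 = 0.00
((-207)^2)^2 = 1836036801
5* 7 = 35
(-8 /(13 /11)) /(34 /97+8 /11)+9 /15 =-42463 /7475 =-5.68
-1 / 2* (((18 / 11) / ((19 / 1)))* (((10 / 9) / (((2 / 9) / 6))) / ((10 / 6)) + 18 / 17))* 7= -20412 / 3553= -5.75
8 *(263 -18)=1960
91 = 91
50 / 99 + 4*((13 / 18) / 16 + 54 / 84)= 6019 / 1848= 3.26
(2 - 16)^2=196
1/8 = 0.12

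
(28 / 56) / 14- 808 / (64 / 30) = -2651 / 7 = -378.71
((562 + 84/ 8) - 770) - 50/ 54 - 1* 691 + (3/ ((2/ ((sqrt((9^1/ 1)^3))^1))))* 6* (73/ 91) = -3412733/ 4914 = -694.49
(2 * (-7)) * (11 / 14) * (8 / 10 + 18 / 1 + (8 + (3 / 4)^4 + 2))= -409959 / 1280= -320.28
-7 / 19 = -0.37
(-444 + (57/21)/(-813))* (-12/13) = 777484/1897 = 409.85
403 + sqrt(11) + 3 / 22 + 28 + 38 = 472.45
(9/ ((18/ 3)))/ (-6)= -1/ 4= -0.25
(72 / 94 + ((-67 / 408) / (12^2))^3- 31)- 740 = -7341563051792380469 / 9531600326885376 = -770.23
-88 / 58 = -44 / 29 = -1.52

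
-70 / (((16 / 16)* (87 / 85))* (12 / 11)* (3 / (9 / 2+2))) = -425425 / 3132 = -135.83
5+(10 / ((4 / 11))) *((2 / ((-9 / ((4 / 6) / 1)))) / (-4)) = 325 / 54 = 6.02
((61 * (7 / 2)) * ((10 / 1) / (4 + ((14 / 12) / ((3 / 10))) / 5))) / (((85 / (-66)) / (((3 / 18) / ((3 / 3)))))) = -42273 / 731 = -57.83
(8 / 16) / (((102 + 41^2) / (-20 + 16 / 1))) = -2 / 1783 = -0.00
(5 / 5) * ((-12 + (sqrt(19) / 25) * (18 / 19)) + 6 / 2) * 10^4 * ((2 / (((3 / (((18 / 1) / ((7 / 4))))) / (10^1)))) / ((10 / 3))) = -12960000 / 7 + 1036800 * sqrt(19) / 133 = -1817448.82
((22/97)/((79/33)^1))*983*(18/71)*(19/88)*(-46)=-234.50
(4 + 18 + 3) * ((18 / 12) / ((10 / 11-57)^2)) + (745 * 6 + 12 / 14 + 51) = 24099961359 / 5329646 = 4521.87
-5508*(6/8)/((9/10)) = -4590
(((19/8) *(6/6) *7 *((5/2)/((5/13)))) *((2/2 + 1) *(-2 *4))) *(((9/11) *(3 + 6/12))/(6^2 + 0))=-12103/88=-137.53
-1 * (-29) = 29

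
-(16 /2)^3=-512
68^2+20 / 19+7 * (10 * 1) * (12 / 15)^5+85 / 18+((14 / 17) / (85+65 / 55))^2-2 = 1195326056957467 / 257019982500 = 4650.71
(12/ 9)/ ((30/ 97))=194/ 45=4.31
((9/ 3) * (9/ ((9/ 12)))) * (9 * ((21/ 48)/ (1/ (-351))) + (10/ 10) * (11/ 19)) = -49733.41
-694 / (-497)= 694 / 497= 1.40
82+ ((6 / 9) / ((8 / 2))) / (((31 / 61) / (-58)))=5857 / 93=62.98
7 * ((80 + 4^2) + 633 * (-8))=-34776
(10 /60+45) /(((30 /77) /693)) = 1606759 /20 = 80337.95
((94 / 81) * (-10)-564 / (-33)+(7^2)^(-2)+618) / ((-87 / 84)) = -5335275268 / 8862777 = -601.99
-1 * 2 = -2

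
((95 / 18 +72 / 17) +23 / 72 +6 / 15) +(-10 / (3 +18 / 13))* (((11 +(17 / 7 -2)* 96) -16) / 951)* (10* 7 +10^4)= -11714595563 / 13580280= -862.62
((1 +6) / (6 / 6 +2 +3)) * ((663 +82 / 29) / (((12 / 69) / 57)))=59066231 / 232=254595.82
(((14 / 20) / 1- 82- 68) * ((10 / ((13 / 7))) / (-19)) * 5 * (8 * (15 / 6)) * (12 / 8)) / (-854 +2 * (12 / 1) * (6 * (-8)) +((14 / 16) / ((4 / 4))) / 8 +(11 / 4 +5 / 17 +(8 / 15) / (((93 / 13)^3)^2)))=-16552627908888021552000 / 5223510422259529626473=-3.17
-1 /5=-0.20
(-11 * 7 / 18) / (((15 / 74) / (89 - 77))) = -11396 / 45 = -253.24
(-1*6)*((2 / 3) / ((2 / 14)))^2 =-392 / 3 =-130.67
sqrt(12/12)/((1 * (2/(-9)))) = -9/2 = -4.50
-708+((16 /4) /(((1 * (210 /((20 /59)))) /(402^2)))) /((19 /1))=-5124732 /7847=-653.08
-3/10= -0.30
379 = 379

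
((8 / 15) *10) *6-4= 28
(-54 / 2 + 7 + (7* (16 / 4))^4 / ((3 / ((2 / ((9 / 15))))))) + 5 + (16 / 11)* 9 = 67611971 / 99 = 682949.20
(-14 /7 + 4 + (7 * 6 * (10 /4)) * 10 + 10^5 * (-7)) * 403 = -281676044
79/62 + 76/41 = 7951/2542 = 3.13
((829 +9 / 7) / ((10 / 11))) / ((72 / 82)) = 655303 / 630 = 1040.16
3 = 3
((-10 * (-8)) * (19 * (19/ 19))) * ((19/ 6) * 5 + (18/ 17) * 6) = 33723.14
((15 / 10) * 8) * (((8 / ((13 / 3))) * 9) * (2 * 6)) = 31104 / 13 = 2392.62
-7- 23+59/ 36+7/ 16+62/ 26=-47809/ 1872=-25.54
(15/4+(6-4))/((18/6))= 1.92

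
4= 4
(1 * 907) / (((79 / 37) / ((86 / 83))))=2886074 / 6557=440.15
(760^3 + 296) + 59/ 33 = 14486217827/ 33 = 438976297.79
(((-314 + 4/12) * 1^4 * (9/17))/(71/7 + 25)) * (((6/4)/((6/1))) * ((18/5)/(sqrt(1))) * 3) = -177849/13940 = -12.76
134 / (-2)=-67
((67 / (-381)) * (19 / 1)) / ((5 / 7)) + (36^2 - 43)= 2378054 / 1905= 1248.32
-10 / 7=-1.43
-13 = -13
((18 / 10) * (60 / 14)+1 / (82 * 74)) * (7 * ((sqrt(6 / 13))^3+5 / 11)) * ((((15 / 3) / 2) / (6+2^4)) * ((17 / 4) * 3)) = 22788585 * sqrt(78) / 8203936+37980975 / 1067968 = 60.10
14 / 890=7 / 445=0.02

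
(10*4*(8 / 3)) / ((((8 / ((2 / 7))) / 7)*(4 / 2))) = 40 / 3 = 13.33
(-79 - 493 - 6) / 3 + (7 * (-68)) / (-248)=-35479 / 186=-190.75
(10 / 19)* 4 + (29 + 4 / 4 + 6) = 724 / 19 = 38.11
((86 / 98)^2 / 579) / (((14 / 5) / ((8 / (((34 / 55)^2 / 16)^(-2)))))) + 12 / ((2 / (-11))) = -4701683926278671 / 71237637586500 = -66.00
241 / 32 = 7.53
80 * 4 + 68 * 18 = 1544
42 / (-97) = -42 / 97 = -0.43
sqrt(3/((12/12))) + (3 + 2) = sqrt(3) + 5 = 6.73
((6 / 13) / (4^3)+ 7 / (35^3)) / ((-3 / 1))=-0.00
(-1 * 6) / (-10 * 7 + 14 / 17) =17 / 196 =0.09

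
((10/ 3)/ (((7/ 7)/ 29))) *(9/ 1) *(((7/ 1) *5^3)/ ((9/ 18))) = 1522500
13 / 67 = 0.19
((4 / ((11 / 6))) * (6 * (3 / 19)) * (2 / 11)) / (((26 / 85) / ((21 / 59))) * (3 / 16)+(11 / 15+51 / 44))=12337920 / 67417757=0.18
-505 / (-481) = 505 / 481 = 1.05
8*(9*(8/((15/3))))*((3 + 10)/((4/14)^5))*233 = 916351254/5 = 183270250.80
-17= -17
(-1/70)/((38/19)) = -1/140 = -0.01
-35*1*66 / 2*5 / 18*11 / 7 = -3025 / 6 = -504.17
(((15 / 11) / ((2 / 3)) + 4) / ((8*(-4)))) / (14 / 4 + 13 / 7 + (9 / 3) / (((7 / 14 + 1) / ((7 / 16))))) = -931 / 30712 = -0.03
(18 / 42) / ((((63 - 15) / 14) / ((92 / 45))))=23 / 90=0.26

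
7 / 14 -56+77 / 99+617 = 10121 / 18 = 562.28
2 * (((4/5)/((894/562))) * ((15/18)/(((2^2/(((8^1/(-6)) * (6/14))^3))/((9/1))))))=-17984/51107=-0.35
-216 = -216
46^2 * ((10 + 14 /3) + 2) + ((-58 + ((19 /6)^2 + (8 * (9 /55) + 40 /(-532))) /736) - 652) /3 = 35030.01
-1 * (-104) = 104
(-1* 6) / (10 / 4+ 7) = -12 / 19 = -0.63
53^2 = 2809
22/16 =11/8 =1.38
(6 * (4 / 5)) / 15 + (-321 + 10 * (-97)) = -32267 / 25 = -1290.68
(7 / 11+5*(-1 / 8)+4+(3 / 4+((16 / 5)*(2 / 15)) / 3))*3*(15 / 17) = 12.98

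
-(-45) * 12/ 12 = 45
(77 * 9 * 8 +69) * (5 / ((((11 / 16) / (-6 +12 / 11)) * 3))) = -8082720 / 121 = -66799.34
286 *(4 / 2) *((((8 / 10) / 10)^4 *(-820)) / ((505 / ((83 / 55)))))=-11325184 / 197265625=-0.06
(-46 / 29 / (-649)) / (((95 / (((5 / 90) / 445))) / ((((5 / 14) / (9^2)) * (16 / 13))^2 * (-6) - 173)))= -0.00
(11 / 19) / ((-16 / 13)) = -0.47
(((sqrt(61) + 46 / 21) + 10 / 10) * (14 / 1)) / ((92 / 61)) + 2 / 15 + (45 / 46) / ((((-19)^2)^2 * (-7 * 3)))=9362846972 / 314725215 + 427 * sqrt(61) / 46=102.25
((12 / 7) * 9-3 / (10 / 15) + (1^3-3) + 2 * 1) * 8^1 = 612 / 7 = 87.43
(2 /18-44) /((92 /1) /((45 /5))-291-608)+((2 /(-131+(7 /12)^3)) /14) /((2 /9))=562758901 /12655817825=0.04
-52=-52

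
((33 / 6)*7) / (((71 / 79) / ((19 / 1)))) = 115577 / 142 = 813.92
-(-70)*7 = 490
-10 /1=-10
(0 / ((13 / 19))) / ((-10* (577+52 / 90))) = 0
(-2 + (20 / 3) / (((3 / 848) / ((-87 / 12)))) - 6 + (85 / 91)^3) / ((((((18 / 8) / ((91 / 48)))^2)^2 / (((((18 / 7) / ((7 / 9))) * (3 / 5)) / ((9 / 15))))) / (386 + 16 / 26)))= -33282107432773 / 3779136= -8806803.31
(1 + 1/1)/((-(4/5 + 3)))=-10/19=-0.53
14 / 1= 14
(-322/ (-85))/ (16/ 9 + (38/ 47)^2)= 3200841/ 2054450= 1.56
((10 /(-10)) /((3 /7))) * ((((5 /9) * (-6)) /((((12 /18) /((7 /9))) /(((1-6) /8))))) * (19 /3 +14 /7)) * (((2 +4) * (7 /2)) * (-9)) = 214375 /24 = 8932.29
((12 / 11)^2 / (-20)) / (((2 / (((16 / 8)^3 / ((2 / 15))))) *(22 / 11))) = -108 / 121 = -0.89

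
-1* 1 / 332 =-1 / 332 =-0.00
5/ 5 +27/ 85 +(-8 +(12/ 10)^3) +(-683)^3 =-677050482903/ 2125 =-318611991.95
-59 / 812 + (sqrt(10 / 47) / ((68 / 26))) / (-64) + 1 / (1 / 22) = 17805 / 812 - 13 * sqrt(470) / 102272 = 21.92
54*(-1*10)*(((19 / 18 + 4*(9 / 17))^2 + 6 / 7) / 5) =-7161703 / 6069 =-1180.05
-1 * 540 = -540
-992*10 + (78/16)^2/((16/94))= -5007553/512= -9780.38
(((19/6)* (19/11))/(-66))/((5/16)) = -1444/5445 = -0.27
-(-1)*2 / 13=2 / 13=0.15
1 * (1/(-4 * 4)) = -1/16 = -0.06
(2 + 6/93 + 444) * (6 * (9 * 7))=5226984/31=168612.39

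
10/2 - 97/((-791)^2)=3128308/625681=5.00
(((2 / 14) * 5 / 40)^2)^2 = 0.00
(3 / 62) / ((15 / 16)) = 8 / 155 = 0.05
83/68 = 1.22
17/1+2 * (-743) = -1469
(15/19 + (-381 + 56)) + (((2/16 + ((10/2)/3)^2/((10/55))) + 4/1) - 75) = -519577/1368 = -379.81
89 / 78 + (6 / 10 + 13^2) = 66589 / 390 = 170.74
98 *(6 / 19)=588 / 19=30.95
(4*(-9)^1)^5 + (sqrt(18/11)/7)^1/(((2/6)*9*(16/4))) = -60466176 + sqrt(22)/308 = -60466175.98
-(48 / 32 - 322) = 641 / 2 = 320.50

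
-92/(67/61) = -83.76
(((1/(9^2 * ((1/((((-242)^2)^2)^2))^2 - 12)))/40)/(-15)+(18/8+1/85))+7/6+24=18814093367771674835084834377400328224425614211/685933947008199393378744660011871134101910100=27.43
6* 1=6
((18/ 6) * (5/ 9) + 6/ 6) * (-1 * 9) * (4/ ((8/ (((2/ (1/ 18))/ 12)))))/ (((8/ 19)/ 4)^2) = -3249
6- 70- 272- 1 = -337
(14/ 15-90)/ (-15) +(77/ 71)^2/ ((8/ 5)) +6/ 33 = 684179263/ 99811800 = 6.85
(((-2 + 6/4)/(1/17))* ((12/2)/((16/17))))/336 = -289/1792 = -0.16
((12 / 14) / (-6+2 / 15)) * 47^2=-99405 / 308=-322.74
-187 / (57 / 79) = -14773 / 57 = -259.18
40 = 40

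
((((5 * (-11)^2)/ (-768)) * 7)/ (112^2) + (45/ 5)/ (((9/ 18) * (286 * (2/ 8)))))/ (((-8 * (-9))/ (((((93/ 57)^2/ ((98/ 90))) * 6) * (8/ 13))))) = 237649058305/ 7542766206976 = 0.03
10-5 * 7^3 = -1705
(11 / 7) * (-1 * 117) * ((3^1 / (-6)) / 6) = 429 / 28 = 15.32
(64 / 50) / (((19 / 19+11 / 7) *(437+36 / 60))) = 28 / 24615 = 0.00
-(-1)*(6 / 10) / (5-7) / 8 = -3 / 80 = -0.04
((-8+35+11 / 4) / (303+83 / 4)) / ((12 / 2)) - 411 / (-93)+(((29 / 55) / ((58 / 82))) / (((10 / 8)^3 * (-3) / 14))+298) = 4741681997 / 15771250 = 300.65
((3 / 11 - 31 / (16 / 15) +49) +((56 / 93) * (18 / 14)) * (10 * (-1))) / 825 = 68027 / 4501200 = 0.02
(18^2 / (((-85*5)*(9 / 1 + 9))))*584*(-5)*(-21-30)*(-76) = 2396736 / 5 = 479347.20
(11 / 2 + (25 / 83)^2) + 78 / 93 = 2746127 / 427118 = 6.43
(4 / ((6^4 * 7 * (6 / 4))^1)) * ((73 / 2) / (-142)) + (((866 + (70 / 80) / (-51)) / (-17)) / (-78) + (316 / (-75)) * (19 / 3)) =-4724567490287 / 181494658800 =-26.03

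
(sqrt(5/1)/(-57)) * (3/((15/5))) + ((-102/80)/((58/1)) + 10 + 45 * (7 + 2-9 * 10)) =-8433251/2320-sqrt(5)/57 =-3635.06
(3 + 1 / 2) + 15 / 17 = 149 / 34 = 4.38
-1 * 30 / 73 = -30 / 73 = -0.41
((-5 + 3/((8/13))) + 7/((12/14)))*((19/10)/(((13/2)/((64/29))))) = 29336/5655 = 5.19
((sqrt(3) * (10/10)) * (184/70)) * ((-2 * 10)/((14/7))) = -184 * sqrt(3)/7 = -45.53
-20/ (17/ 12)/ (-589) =240/ 10013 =0.02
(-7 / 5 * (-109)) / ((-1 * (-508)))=763 / 2540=0.30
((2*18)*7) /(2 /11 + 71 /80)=221760 /941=235.66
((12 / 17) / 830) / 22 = 3 / 77605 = 0.00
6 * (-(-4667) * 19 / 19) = 28002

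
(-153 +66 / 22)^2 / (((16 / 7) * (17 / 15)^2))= 8859375 / 1156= 7663.82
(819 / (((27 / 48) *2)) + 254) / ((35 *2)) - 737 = -25304 / 35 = -722.97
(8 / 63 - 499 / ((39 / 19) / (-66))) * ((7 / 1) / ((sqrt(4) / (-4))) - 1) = -65703850 / 273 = -240673.44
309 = 309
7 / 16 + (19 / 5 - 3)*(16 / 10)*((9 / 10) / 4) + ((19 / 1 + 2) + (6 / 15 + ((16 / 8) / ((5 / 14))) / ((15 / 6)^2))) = 46043 / 2000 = 23.02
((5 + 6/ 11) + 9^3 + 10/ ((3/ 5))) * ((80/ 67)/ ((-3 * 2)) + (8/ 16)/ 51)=-142.13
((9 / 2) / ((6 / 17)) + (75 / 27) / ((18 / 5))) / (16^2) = 0.05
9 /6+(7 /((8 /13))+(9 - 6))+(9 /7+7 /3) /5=13943 /840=16.60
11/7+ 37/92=1271/644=1.97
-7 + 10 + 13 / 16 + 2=93 / 16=5.81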